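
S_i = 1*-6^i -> [1, -6, 36, -216, 1296]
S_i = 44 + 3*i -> [44, 47, 50, 53, 56]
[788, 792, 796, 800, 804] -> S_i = 788 + 4*i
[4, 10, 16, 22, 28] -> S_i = 4 + 6*i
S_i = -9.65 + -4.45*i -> [-9.65, -14.1, -18.55, -23.0, -27.45]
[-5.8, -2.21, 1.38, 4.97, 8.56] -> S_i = -5.80 + 3.59*i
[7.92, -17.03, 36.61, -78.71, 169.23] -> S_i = 7.92*(-2.15)^i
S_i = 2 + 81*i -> [2, 83, 164, 245, 326]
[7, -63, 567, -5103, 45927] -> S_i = 7*-9^i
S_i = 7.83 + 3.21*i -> [7.83, 11.04, 14.25, 17.46, 20.67]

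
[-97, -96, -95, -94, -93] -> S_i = -97 + 1*i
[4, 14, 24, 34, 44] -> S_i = 4 + 10*i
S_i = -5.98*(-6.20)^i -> [-5.98, 37.08, -229.87, 1425.2, -8836.25]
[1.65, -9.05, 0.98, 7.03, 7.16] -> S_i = Random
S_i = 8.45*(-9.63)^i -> [8.45, -81.37, 783.63, -7546.33, 72671.12]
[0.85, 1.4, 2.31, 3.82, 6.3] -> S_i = 0.85*1.65^i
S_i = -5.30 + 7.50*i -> [-5.3, 2.2, 9.7, 17.2, 24.7]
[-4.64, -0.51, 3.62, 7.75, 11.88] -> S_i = -4.64 + 4.13*i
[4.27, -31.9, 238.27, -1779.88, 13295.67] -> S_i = 4.27*(-7.47)^i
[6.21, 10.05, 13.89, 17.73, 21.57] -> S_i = 6.21 + 3.84*i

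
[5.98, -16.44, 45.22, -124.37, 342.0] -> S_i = 5.98*(-2.75)^i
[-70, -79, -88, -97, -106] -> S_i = -70 + -9*i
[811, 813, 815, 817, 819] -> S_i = 811 + 2*i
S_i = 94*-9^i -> [94, -846, 7614, -68526, 616734]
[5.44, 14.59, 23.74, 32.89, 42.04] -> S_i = 5.44 + 9.15*i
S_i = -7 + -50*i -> [-7, -57, -107, -157, -207]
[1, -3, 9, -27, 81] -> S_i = 1*-3^i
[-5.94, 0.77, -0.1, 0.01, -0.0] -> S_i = -5.94*(-0.13)^i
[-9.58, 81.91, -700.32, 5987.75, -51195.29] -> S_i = -9.58*(-8.55)^i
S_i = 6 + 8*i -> [6, 14, 22, 30, 38]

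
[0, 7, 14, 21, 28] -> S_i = 0 + 7*i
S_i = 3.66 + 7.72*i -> [3.66, 11.38, 19.1, 26.82, 34.54]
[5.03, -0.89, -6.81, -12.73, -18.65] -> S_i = 5.03 + -5.92*i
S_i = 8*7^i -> [8, 56, 392, 2744, 19208]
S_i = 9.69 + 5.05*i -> [9.69, 14.74, 19.79, 24.84, 29.89]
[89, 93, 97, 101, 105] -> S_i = 89 + 4*i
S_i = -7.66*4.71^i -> [-7.66, -36.08, -169.93, -800.37, -3769.75]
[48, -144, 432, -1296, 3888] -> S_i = 48*-3^i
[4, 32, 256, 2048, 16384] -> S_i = 4*8^i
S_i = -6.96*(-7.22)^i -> [-6.96, 50.25, -362.81, 2619.51, -18912.9]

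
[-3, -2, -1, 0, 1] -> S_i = -3 + 1*i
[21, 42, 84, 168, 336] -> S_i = 21*2^i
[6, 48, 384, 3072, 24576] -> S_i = 6*8^i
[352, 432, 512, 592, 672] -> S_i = 352 + 80*i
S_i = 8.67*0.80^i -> [8.67, 6.94, 5.55, 4.44, 3.55]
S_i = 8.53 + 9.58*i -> [8.53, 18.11, 27.69, 37.27, 46.85]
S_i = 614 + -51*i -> [614, 563, 512, 461, 410]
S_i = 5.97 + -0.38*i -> [5.97, 5.59, 5.21, 4.83, 4.45]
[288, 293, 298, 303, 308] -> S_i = 288 + 5*i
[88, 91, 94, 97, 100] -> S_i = 88 + 3*i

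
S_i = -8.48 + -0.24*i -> [-8.48, -8.72, -8.96, -9.2, -9.44]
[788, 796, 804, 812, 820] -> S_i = 788 + 8*i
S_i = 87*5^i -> [87, 435, 2175, 10875, 54375]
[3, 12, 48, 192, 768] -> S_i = 3*4^i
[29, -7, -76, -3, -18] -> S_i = Random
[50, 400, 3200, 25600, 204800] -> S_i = 50*8^i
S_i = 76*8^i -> [76, 608, 4864, 38912, 311296]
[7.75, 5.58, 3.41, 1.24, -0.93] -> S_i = 7.75 + -2.17*i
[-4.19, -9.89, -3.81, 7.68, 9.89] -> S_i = Random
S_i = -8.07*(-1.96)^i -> [-8.07, 15.82, -31.0, 60.76, -119.1]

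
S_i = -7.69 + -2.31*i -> [-7.69, -10.0, -12.31, -14.62, -16.93]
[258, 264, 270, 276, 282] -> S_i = 258 + 6*i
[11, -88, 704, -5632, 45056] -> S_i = 11*-8^i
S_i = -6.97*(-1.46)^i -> [-6.97, 10.18, -14.86, 21.69, -31.67]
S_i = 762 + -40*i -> [762, 722, 682, 642, 602]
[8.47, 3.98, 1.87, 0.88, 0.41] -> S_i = 8.47*0.47^i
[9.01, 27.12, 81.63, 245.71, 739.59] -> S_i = 9.01*3.01^i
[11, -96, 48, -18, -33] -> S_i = Random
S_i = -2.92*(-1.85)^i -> [-2.92, 5.4, -9.99, 18.49, -34.2]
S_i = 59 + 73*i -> [59, 132, 205, 278, 351]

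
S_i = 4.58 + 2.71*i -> [4.58, 7.29, 10.0, 12.71, 15.42]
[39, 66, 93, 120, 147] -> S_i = 39 + 27*i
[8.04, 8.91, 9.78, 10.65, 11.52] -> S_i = 8.04 + 0.87*i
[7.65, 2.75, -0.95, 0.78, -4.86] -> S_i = Random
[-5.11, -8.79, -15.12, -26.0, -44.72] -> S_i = -5.11*1.72^i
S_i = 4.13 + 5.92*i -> [4.13, 10.05, 15.97, 21.89, 27.81]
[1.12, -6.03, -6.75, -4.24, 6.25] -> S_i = Random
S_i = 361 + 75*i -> [361, 436, 511, 586, 661]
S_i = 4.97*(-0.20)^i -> [4.97, -0.99, 0.2, -0.04, 0.01]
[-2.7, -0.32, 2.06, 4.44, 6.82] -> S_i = -2.70 + 2.38*i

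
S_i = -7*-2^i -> [-7, 14, -28, 56, -112]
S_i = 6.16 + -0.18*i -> [6.16, 5.98, 5.8, 5.62, 5.44]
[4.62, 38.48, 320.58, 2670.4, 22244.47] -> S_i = 4.62*8.33^i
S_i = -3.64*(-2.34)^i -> [-3.64, 8.52, -19.93, 46.64, -109.14]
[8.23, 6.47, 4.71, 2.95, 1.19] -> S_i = 8.23 + -1.76*i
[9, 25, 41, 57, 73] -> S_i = 9 + 16*i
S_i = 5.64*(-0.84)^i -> [5.64, -4.74, 3.98, -3.34, 2.81]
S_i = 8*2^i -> [8, 16, 32, 64, 128]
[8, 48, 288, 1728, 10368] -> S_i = 8*6^i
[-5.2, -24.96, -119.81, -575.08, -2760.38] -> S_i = -5.20*4.80^i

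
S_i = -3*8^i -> [-3, -24, -192, -1536, -12288]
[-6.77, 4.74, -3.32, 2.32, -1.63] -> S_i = -6.77*(-0.70)^i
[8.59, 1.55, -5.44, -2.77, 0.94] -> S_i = Random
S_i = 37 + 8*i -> [37, 45, 53, 61, 69]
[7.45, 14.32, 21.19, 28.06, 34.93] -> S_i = 7.45 + 6.87*i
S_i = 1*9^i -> [1, 9, 81, 729, 6561]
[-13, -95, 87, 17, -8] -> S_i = Random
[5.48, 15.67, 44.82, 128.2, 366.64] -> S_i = 5.48*2.86^i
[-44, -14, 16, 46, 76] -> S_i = -44 + 30*i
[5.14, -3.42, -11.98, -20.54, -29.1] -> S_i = 5.14 + -8.56*i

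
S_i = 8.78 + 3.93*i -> [8.78, 12.71, 16.64, 20.57, 24.5]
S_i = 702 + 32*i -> [702, 734, 766, 798, 830]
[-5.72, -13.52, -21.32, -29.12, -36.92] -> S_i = -5.72 + -7.80*i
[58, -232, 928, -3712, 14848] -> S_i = 58*-4^i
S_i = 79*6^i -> [79, 474, 2844, 17064, 102384]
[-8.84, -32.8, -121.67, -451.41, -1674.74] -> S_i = -8.84*3.71^i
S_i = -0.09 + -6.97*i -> [-0.09, -7.06, -14.03, -21.0, -27.97]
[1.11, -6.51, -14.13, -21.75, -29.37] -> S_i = 1.11 + -7.62*i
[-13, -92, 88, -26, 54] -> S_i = Random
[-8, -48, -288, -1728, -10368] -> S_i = -8*6^i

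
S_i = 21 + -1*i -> [21, 20, 19, 18, 17]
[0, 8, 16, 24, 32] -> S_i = 0 + 8*i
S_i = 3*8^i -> [3, 24, 192, 1536, 12288]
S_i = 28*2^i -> [28, 56, 112, 224, 448]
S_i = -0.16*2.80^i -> [-0.16, -0.45, -1.25, -3.51, -9.83]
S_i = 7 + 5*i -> [7, 12, 17, 22, 27]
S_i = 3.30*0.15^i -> [3.3, 0.49, 0.07, 0.01, 0.0]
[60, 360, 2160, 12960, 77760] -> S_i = 60*6^i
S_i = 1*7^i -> [1, 7, 49, 343, 2401]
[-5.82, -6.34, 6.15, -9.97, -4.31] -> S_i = Random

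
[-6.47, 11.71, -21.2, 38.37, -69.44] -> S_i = -6.47*(-1.81)^i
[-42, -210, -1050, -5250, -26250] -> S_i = -42*5^i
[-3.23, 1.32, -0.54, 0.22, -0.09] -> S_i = -3.23*(-0.41)^i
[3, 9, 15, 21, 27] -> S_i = 3 + 6*i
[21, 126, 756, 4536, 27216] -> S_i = 21*6^i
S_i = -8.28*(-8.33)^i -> [-8.28, 68.97, -574.54, 4785.92, -39866.7]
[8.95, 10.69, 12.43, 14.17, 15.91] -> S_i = 8.95 + 1.74*i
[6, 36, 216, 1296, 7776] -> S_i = 6*6^i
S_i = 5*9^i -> [5, 45, 405, 3645, 32805]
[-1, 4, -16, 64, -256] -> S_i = -1*-4^i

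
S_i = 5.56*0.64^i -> [5.56, 3.56, 2.28, 1.46, 0.93]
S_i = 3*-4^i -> [3, -12, 48, -192, 768]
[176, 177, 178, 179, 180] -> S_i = 176 + 1*i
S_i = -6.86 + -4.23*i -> [-6.86, -11.09, -15.32, -19.55, -23.78]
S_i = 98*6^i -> [98, 588, 3528, 21168, 127008]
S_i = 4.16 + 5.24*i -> [4.16, 9.4, 14.64, 19.88, 25.12]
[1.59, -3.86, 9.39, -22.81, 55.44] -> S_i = 1.59*(-2.43)^i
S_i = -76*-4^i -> [-76, 304, -1216, 4864, -19456]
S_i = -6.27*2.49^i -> [-6.27, -15.61, -38.87, -96.8, -241.03]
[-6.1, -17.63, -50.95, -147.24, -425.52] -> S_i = -6.10*2.89^i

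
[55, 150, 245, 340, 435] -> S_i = 55 + 95*i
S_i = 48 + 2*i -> [48, 50, 52, 54, 56]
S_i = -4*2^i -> [-4, -8, -16, -32, -64]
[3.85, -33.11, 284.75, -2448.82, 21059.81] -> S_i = 3.85*(-8.60)^i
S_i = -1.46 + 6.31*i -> [-1.46, 4.85, 11.16, 17.47, 23.78]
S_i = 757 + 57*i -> [757, 814, 871, 928, 985]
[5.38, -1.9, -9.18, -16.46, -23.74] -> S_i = 5.38 + -7.28*i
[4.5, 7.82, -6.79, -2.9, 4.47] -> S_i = Random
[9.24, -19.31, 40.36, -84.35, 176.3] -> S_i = 9.24*(-2.09)^i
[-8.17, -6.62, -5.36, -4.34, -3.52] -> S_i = -8.17*0.81^i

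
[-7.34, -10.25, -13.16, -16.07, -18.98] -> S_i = -7.34 + -2.91*i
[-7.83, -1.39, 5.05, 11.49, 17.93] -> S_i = -7.83 + 6.44*i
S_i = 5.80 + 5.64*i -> [5.8, 11.44, 17.08, 22.72, 28.36]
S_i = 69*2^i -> [69, 138, 276, 552, 1104]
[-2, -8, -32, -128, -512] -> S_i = -2*4^i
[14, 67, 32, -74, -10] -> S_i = Random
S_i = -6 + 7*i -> [-6, 1, 8, 15, 22]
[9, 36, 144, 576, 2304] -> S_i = 9*4^i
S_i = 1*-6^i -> [1, -6, 36, -216, 1296]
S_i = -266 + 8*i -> [-266, -258, -250, -242, -234]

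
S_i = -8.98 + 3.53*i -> [-8.98, -5.45, -1.92, 1.61, 5.14]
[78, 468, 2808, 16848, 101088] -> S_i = 78*6^i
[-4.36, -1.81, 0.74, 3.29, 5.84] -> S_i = -4.36 + 2.55*i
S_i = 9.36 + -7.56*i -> [9.36, 1.8, -5.76, -13.32, -20.88]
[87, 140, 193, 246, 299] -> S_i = 87 + 53*i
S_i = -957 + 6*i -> [-957, -951, -945, -939, -933]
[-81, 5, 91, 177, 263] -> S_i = -81 + 86*i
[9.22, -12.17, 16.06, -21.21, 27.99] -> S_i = 9.22*(-1.32)^i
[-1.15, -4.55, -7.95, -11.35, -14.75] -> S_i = -1.15 + -3.40*i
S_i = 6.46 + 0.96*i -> [6.46, 7.42, 8.38, 9.34, 10.3]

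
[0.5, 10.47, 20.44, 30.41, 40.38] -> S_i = 0.50 + 9.97*i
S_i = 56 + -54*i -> [56, 2, -52, -106, -160]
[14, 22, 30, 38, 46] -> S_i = 14 + 8*i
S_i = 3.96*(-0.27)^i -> [3.96, -1.07, 0.29, -0.08, 0.02]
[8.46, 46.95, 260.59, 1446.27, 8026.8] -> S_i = 8.46*5.55^i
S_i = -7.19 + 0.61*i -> [-7.19, -6.58, -5.97, -5.36, -4.75]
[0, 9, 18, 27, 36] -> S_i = 0 + 9*i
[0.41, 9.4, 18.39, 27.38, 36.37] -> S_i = 0.41 + 8.99*i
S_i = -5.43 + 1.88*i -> [-5.43, -3.55, -1.67, 0.21, 2.09]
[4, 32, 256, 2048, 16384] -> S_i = 4*8^i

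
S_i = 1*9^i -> [1, 9, 81, 729, 6561]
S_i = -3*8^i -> [-3, -24, -192, -1536, -12288]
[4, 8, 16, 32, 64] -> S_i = 4*2^i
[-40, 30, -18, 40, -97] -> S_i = Random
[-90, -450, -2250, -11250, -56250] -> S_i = -90*5^i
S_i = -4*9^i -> [-4, -36, -324, -2916, -26244]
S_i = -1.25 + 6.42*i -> [-1.25, 5.17, 11.59, 18.01, 24.43]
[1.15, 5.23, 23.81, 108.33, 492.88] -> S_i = 1.15*4.55^i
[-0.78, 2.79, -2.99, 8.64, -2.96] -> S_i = Random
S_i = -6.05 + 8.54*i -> [-6.05, 2.49, 11.03, 19.57, 28.11]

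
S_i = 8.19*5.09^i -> [8.19, 41.69, 212.19, 1080.03, 5497.37]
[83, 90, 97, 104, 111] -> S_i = 83 + 7*i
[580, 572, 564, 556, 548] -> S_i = 580 + -8*i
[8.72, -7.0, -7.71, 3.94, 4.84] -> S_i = Random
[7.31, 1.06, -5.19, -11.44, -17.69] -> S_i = 7.31 + -6.25*i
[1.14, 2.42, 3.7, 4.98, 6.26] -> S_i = 1.14 + 1.28*i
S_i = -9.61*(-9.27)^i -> [-9.61, 89.08, -825.82, 7655.31, -70964.69]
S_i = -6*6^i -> [-6, -36, -216, -1296, -7776]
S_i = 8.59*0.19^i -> [8.59, 1.63, 0.31, 0.06, 0.01]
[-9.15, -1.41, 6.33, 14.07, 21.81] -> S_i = -9.15 + 7.74*i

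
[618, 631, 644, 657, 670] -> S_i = 618 + 13*i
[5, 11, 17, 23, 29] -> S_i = 5 + 6*i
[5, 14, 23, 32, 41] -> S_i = 5 + 9*i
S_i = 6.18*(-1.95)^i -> [6.18, -12.05, 23.5, -45.82, 89.36]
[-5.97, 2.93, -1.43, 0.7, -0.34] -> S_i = -5.97*(-0.49)^i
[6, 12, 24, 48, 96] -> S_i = 6*2^i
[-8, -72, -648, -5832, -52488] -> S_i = -8*9^i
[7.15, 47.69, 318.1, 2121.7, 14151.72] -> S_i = 7.15*6.67^i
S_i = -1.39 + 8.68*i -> [-1.39, 7.29, 15.97, 24.65, 33.33]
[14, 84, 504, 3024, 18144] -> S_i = 14*6^i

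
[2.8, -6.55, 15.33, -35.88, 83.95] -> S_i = 2.80*(-2.34)^i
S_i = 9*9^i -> [9, 81, 729, 6561, 59049]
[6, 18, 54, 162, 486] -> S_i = 6*3^i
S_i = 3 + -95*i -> [3, -92, -187, -282, -377]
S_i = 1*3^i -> [1, 3, 9, 27, 81]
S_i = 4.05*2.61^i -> [4.05, 10.57, 27.59, 72.01, 187.94]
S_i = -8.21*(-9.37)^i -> [-8.21, 76.93, -720.81, 6754.01, -63285.11]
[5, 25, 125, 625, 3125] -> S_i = 5*5^i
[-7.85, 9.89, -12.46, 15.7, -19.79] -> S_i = -7.85*(-1.26)^i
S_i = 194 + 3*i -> [194, 197, 200, 203, 206]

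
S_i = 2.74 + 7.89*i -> [2.74, 10.63, 18.52, 26.41, 34.3]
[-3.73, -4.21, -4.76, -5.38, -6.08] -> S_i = -3.73*1.13^i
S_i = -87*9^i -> [-87, -783, -7047, -63423, -570807]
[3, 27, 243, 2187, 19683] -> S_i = 3*9^i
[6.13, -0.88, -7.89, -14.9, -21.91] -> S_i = 6.13 + -7.01*i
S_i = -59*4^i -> [-59, -236, -944, -3776, -15104]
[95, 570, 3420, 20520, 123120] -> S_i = 95*6^i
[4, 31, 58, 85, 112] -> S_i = 4 + 27*i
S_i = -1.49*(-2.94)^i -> [-1.49, 4.38, -12.88, 37.86, -111.32]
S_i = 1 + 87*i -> [1, 88, 175, 262, 349]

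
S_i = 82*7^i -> [82, 574, 4018, 28126, 196882]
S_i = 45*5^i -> [45, 225, 1125, 5625, 28125]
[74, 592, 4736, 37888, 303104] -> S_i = 74*8^i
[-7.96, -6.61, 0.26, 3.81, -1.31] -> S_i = Random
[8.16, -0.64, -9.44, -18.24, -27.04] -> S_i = 8.16 + -8.80*i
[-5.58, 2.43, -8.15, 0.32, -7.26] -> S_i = Random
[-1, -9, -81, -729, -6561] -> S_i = -1*9^i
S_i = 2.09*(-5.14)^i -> [2.09, -10.74, 55.22, -283.82, 1458.81]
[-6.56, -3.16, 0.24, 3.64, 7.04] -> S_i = -6.56 + 3.40*i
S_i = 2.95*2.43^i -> [2.95, 7.17, 17.42, 42.33, 102.86]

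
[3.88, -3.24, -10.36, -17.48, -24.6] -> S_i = 3.88 + -7.12*i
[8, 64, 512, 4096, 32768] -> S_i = 8*8^i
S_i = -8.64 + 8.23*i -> [-8.64, -0.41, 7.82, 16.05, 24.28]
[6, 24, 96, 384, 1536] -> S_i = 6*4^i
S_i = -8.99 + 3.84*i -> [-8.99, -5.15, -1.31, 2.53, 6.37]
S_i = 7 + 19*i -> [7, 26, 45, 64, 83]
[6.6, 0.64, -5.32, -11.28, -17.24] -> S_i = 6.60 + -5.96*i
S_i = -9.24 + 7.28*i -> [-9.24, -1.96, 5.32, 12.6, 19.88]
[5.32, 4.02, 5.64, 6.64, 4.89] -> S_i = Random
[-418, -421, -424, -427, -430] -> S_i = -418 + -3*i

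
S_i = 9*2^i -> [9, 18, 36, 72, 144]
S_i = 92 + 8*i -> [92, 100, 108, 116, 124]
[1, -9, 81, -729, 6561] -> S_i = 1*-9^i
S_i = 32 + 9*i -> [32, 41, 50, 59, 68]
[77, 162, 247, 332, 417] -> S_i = 77 + 85*i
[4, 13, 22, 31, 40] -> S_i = 4 + 9*i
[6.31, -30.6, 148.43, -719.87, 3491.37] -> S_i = 6.31*(-4.85)^i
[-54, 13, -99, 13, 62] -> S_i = Random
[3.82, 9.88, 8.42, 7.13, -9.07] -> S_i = Random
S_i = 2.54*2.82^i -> [2.54, 7.16, 20.2, 56.96, 160.63]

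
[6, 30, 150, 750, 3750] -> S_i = 6*5^i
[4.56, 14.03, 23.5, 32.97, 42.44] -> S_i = 4.56 + 9.47*i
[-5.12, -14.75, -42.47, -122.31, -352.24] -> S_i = -5.12*2.88^i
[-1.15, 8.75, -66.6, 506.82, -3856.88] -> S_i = -1.15*(-7.61)^i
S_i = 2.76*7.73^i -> [2.76, 21.33, 164.92, 1274.82, 9854.33]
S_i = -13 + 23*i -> [-13, 10, 33, 56, 79]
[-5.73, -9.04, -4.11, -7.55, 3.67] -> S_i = Random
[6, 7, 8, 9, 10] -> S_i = 6 + 1*i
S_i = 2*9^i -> [2, 18, 162, 1458, 13122]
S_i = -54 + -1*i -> [-54, -55, -56, -57, -58]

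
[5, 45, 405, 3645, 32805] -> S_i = 5*9^i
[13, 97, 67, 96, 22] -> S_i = Random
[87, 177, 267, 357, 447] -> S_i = 87 + 90*i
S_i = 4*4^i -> [4, 16, 64, 256, 1024]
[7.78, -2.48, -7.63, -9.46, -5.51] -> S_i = Random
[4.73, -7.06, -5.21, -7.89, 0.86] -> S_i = Random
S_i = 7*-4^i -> [7, -28, 112, -448, 1792]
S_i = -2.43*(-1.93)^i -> [-2.43, 4.69, -9.05, 17.47, -33.72]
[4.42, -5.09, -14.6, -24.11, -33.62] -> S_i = 4.42 + -9.51*i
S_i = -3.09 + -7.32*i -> [-3.09, -10.41, -17.73, -25.05, -32.37]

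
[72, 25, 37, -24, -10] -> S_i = Random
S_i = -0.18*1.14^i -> [-0.18, -0.21, -0.23, -0.27, -0.3]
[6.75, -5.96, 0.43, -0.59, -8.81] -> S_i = Random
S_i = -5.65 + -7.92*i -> [-5.65, -13.57, -21.49, -29.41, -37.33]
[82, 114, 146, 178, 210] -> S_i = 82 + 32*i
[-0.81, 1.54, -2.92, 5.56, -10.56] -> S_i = -0.81*(-1.90)^i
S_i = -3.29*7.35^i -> [-3.29, -24.18, -177.73, -1306.35, -9601.64]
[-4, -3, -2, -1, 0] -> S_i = -4 + 1*i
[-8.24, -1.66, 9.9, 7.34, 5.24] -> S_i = Random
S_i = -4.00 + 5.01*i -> [-4.0, 1.01, 6.02, 11.03, 16.04]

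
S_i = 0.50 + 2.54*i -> [0.5, 3.04, 5.58, 8.12, 10.66]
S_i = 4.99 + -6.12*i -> [4.99, -1.13, -7.25, -13.37, -19.49]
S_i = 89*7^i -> [89, 623, 4361, 30527, 213689]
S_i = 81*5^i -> [81, 405, 2025, 10125, 50625]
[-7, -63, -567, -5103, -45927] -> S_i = -7*9^i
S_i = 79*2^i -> [79, 158, 316, 632, 1264]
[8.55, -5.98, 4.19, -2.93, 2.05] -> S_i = 8.55*(-0.70)^i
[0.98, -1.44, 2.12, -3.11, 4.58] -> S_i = 0.98*(-1.47)^i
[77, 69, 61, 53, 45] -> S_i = 77 + -8*i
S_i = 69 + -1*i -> [69, 68, 67, 66, 65]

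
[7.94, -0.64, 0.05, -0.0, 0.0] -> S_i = 7.94*(-0.08)^i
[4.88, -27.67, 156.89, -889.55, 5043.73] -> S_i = 4.88*(-5.67)^i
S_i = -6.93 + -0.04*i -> [-6.93, -6.97, -7.01, -7.05, -7.09]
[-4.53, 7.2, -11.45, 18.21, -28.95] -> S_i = -4.53*(-1.59)^i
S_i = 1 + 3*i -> [1, 4, 7, 10, 13]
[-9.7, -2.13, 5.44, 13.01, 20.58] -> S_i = -9.70 + 7.57*i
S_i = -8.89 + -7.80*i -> [-8.89, -16.69, -24.49, -32.29, -40.09]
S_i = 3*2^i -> [3, 6, 12, 24, 48]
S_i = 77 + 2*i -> [77, 79, 81, 83, 85]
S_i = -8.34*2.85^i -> [-8.34, -23.77, -67.74, -193.06, -550.23]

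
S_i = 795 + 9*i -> [795, 804, 813, 822, 831]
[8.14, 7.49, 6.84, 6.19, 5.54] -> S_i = 8.14 + -0.65*i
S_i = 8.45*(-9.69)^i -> [8.45, -81.88, 793.42, -7688.26, 74499.24]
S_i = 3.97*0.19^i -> [3.97, 0.75, 0.14, 0.03, 0.01]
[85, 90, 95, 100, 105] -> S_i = 85 + 5*i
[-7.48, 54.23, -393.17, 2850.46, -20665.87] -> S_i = -7.48*(-7.25)^i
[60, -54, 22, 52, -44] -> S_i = Random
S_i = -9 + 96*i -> [-9, 87, 183, 279, 375]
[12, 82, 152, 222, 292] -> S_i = 12 + 70*i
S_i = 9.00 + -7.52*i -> [9.0, 1.48, -6.04, -13.56, -21.08]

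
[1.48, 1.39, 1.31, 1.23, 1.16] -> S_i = 1.48*0.94^i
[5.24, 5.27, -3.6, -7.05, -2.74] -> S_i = Random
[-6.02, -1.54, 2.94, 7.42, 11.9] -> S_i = -6.02 + 4.48*i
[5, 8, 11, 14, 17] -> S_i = 5 + 3*i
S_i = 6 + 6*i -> [6, 12, 18, 24, 30]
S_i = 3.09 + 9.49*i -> [3.09, 12.58, 22.07, 31.56, 41.05]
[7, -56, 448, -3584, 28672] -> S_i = 7*-8^i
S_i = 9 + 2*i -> [9, 11, 13, 15, 17]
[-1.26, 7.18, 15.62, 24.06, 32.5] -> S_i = -1.26 + 8.44*i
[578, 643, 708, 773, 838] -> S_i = 578 + 65*i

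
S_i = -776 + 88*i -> [-776, -688, -600, -512, -424]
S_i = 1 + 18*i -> [1, 19, 37, 55, 73]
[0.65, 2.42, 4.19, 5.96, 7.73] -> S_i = 0.65 + 1.77*i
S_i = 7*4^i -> [7, 28, 112, 448, 1792]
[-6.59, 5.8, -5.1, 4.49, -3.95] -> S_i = -6.59*(-0.88)^i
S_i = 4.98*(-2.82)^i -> [4.98, -14.04, 39.6, -111.68, 314.94]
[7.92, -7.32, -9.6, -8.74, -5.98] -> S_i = Random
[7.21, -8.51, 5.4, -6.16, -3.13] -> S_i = Random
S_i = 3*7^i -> [3, 21, 147, 1029, 7203]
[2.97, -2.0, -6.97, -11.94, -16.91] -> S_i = 2.97 + -4.97*i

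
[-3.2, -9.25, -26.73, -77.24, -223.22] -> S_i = -3.20*2.89^i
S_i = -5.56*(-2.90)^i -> [-5.56, 16.12, -46.76, 135.6, -393.25]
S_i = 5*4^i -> [5, 20, 80, 320, 1280]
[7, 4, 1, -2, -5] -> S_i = 7 + -3*i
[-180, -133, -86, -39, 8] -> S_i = -180 + 47*i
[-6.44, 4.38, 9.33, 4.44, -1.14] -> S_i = Random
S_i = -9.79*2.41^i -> [-9.79, -23.59, -56.86, -137.04, -330.26]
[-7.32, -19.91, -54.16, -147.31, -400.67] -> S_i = -7.32*2.72^i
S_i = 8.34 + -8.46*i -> [8.34, -0.12, -8.58, -17.04, -25.5]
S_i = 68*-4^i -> [68, -272, 1088, -4352, 17408]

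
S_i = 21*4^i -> [21, 84, 336, 1344, 5376]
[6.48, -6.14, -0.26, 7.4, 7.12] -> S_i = Random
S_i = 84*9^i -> [84, 756, 6804, 61236, 551124]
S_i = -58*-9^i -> [-58, 522, -4698, 42282, -380538]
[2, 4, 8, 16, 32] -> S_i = 2*2^i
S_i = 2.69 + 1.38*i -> [2.69, 4.07, 5.45, 6.83, 8.21]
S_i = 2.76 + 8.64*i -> [2.76, 11.4, 20.04, 28.68, 37.32]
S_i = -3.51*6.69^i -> [-3.51, -23.48, -157.09, -1050.96, -7030.91]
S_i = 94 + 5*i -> [94, 99, 104, 109, 114]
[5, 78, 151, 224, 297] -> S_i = 5 + 73*i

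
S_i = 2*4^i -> [2, 8, 32, 128, 512]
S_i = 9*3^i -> [9, 27, 81, 243, 729]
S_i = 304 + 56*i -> [304, 360, 416, 472, 528]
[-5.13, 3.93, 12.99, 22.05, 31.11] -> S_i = -5.13 + 9.06*i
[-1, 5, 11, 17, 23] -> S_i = -1 + 6*i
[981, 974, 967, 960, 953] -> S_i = 981 + -7*i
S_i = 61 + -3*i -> [61, 58, 55, 52, 49]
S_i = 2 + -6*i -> [2, -4, -10, -16, -22]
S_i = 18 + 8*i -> [18, 26, 34, 42, 50]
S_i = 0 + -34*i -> [0, -34, -68, -102, -136]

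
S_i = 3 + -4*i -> [3, -1, -5, -9, -13]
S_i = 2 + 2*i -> [2, 4, 6, 8, 10]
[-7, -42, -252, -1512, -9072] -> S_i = -7*6^i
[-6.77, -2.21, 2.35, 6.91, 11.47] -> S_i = -6.77 + 4.56*i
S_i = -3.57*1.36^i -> [-3.57, -4.86, -6.6, -8.98, -12.21]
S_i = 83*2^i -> [83, 166, 332, 664, 1328]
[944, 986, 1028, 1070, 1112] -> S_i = 944 + 42*i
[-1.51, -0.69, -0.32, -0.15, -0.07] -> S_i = -1.51*0.46^i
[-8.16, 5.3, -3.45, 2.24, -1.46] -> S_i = -8.16*(-0.65)^i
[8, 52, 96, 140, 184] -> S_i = 8 + 44*i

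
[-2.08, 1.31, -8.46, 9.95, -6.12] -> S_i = Random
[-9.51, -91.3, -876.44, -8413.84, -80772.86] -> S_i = -9.51*9.60^i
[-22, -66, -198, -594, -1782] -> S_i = -22*3^i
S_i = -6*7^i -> [-6, -42, -294, -2058, -14406]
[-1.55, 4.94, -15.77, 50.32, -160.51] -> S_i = -1.55*(-3.19)^i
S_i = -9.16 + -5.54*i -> [-9.16, -14.7, -20.24, -25.78, -31.32]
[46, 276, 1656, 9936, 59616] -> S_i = 46*6^i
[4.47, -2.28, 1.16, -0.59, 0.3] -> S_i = 4.47*(-0.51)^i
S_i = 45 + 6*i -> [45, 51, 57, 63, 69]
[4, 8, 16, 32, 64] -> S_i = 4*2^i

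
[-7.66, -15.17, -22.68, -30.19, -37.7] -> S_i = -7.66 + -7.51*i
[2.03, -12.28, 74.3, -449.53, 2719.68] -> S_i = 2.03*(-6.05)^i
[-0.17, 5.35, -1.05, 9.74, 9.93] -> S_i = Random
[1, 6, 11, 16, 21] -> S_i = 1 + 5*i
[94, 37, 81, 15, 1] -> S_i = Random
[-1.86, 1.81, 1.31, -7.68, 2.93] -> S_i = Random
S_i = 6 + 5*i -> [6, 11, 16, 21, 26]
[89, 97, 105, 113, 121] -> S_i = 89 + 8*i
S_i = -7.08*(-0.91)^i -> [-7.08, 6.44, -5.86, 5.34, -4.86]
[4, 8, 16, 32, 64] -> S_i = 4*2^i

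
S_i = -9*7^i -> [-9, -63, -441, -3087, -21609]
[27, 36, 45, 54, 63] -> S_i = 27 + 9*i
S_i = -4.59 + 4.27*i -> [-4.59, -0.32, 3.95, 8.22, 12.49]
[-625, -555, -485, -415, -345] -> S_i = -625 + 70*i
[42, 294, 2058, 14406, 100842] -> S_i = 42*7^i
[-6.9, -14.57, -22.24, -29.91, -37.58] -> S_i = -6.90 + -7.67*i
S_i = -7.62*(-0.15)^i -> [-7.62, 1.14, -0.17, 0.03, -0.0]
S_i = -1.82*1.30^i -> [-1.82, -2.37, -3.08, -4.0, -5.2]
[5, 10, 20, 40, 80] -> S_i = 5*2^i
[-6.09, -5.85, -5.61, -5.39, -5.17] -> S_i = -6.09*0.96^i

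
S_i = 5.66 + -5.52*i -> [5.66, 0.14, -5.38, -10.9, -16.42]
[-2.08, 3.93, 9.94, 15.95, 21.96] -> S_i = -2.08 + 6.01*i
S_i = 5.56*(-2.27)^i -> [5.56, -12.62, 28.65, -65.04, 147.63]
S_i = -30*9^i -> [-30, -270, -2430, -21870, -196830]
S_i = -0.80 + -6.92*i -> [-0.8, -7.72, -14.64, -21.56, -28.48]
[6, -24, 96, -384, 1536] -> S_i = 6*-4^i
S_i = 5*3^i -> [5, 15, 45, 135, 405]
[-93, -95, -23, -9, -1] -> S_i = Random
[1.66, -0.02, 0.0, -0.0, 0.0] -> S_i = 1.66*(-0.01)^i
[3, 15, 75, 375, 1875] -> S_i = 3*5^i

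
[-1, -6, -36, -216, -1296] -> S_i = -1*6^i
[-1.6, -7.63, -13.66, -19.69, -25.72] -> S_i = -1.60 + -6.03*i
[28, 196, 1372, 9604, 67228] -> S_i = 28*7^i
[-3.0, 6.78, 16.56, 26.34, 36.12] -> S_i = -3.00 + 9.78*i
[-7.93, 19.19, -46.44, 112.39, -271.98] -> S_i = -7.93*(-2.42)^i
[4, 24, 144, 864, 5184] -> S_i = 4*6^i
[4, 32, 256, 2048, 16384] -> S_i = 4*8^i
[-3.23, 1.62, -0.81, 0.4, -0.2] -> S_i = -3.23*(-0.50)^i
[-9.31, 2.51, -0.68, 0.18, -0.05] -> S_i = -9.31*(-0.27)^i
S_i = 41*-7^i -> [41, -287, 2009, -14063, 98441]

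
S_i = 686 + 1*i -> [686, 687, 688, 689, 690]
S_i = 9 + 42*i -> [9, 51, 93, 135, 177]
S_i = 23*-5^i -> [23, -115, 575, -2875, 14375]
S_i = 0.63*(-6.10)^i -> [0.63, -3.84, 23.44, -143.0, 872.29]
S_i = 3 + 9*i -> [3, 12, 21, 30, 39]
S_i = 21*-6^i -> [21, -126, 756, -4536, 27216]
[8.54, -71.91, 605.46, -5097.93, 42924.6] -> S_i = 8.54*(-8.42)^i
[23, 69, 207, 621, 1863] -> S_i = 23*3^i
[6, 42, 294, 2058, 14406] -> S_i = 6*7^i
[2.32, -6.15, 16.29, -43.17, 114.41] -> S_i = 2.32*(-2.65)^i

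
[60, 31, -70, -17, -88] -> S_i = Random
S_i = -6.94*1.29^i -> [-6.94, -8.95, -11.55, -14.9, -19.22]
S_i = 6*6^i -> [6, 36, 216, 1296, 7776]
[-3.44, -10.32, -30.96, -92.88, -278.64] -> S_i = -3.44*3.00^i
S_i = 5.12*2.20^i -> [5.12, 11.26, 24.78, 54.52, 119.94]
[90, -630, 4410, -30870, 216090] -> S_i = 90*-7^i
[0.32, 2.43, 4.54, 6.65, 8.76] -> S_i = 0.32 + 2.11*i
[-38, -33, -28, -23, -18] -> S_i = -38 + 5*i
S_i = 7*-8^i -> [7, -56, 448, -3584, 28672]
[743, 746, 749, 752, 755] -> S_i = 743 + 3*i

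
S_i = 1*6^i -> [1, 6, 36, 216, 1296]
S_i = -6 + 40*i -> [-6, 34, 74, 114, 154]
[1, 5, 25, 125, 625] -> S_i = 1*5^i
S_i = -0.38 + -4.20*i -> [-0.38, -4.58, -8.78, -12.98, -17.18]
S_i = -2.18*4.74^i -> [-2.18, -10.33, -48.98, -232.16, -1100.45]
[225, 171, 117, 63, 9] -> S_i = 225 + -54*i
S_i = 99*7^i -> [99, 693, 4851, 33957, 237699]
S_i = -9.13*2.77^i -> [-9.13, -25.29, -70.05, -194.05, -537.51]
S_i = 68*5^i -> [68, 340, 1700, 8500, 42500]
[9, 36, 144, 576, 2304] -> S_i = 9*4^i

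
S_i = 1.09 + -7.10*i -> [1.09, -6.01, -13.11, -20.21, -27.31]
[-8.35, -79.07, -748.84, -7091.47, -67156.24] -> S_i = -8.35*9.47^i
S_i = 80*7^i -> [80, 560, 3920, 27440, 192080]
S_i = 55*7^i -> [55, 385, 2695, 18865, 132055]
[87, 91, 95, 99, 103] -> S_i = 87 + 4*i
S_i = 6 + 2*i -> [6, 8, 10, 12, 14]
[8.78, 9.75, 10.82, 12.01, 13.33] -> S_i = 8.78*1.11^i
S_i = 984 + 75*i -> [984, 1059, 1134, 1209, 1284]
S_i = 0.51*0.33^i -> [0.51, 0.17, 0.06, 0.02, 0.01]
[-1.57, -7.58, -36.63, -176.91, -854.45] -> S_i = -1.57*4.83^i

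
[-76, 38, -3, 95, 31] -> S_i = Random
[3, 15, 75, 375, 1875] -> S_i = 3*5^i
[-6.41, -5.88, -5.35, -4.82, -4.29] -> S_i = -6.41 + 0.53*i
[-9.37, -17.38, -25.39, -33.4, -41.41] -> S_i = -9.37 + -8.01*i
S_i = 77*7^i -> [77, 539, 3773, 26411, 184877]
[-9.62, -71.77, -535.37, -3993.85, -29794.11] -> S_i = -9.62*7.46^i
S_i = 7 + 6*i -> [7, 13, 19, 25, 31]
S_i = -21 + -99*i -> [-21, -120, -219, -318, -417]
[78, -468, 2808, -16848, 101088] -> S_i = 78*-6^i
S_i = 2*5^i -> [2, 10, 50, 250, 1250]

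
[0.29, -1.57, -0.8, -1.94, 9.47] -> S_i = Random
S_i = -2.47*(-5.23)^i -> [-2.47, 12.92, -67.56, 353.35, -1848.01]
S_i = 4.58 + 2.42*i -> [4.58, 7.0, 9.42, 11.84, 14.26]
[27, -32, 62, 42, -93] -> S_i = Random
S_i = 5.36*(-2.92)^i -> [5.36, -15.65, 45.7, -133.45, 389.67]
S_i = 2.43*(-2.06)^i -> [2.43, -5.01, 10.31, -21.24, 43.76]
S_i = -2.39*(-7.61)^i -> [-2.39, 18.19, -138.41, 1053.3, -8015.61]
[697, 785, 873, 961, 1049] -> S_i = 697 + 88*i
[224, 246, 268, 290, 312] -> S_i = 224 + 22*i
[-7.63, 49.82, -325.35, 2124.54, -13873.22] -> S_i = -7.63*(-6.53)^i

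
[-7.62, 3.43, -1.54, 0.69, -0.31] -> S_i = -7.62*(-0.45)^i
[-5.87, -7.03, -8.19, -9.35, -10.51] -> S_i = -5.87 + -1.16*i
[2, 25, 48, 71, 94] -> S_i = 2 + 23*i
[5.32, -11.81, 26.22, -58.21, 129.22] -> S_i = 5.32*(-2.22)^i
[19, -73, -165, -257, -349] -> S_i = 19 + -92*i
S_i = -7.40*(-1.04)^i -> [-7.4, 7.7, -8.0, 8.32, -8.66]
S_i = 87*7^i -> [87, 609, 4263, 29841, 208887]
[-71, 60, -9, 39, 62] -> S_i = Random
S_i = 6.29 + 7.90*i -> [6.29, 14.19, 22.09, 29.99, 37.89]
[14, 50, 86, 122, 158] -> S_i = 14 + 36*i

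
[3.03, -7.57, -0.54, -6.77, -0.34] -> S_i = Random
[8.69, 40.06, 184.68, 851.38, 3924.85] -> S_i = 8.69*4.61^i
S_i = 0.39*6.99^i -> [0.39, 2.73, 19.06, 133.2, 931.05]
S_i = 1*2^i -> [1, 2, 4, 8, 16]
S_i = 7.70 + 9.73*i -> [7.7, 17.43, 27.16, 36.89, 46.62]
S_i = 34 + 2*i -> [34, 36, 38, 40, 42]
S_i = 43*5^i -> [43, 215, 1075, 5375, 26875]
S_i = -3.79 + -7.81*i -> [-3.79, -11.6, -19.41, -27.22, -35.03]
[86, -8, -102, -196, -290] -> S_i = 86 + -94*i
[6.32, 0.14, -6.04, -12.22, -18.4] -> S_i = 6.32 + -6.18*i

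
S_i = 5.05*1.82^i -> [5.05, 9.19, 16.73, 30.44, 55.41]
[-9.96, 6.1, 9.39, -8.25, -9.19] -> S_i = Random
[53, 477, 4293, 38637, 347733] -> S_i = 53*9^i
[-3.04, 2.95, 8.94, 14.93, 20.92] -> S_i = -3.04 + 5.99*i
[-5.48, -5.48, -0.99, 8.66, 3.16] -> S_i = Random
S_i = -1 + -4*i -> [-1, -5, -9, -13, -17]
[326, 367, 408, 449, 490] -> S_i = 326 + 41*i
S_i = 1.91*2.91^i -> [1.91, 5.56, 16.17, 47.07, 136.96]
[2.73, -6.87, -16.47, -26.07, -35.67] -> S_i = 2.73 + -9.60*i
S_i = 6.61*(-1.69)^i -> [6.61, -11.17, 18.88, -31.91, 53.92]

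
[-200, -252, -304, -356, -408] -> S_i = -200 + -52*i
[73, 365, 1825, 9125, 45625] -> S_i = 73*5^i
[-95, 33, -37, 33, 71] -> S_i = Random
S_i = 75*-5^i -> [75, -375, 1875, -9375, 46875]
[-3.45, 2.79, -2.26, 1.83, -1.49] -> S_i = -3.45*(-0.81)^i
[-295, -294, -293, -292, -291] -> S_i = -295 + 1*i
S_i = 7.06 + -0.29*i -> [7.06, 6.77, 6.48, 6.19, 5.9]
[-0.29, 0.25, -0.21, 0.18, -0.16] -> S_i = -0.29*(-0.86)^i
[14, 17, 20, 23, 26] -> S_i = 14 + 3*i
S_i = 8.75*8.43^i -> [8.75, 73.76, 621.82, 5241.92, 44189.43]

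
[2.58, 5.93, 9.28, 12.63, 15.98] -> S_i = 2.58 + 3.35*i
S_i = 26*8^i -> [26, 208, 1664, 13312, 106496]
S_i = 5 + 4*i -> [5, 9, 13, 17, 21]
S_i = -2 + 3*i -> [-2, 1, 4, 7, 10]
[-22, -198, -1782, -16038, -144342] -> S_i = -22*9^i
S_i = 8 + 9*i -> [8, 17, 26, 35, 44]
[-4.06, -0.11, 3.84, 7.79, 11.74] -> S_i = -4.06 + 3.95*i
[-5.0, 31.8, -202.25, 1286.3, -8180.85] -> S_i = -5.00*(-6.36)^i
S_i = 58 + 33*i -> [58, 91, 124, 157, 190]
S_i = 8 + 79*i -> [8, 87, 166, 245, 324]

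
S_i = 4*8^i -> [4, 32, 256, 2048, 16384]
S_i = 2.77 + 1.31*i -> [2.77, 4.08, 5.39, 6.7, 8.01]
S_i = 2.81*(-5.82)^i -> [2.81, -16.35, 95.18, -553.96, 3224.02]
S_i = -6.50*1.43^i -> [-6.5, -9.3, -13.29, -19.01, -27.18]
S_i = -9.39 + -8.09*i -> [-9.39, -17.48, -25.57, -33.66, -41.75]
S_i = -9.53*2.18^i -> [-9.53, -20.78, -45.29, -98.73, -215.24]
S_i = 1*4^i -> [1, 4, 16, 64, 256]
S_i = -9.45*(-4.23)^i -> [-9.45, 39.97, -169.09, 715.24, -3025.47]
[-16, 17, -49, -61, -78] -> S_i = Random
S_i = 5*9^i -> [5, 45, 405, 3645, 32805]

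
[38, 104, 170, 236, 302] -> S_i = 38 + 66*i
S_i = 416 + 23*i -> [416, 439, 462, 485, 508]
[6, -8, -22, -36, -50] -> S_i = 6 + -14*i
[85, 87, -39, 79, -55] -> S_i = Random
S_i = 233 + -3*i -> [233, 230, 227, 224, 221]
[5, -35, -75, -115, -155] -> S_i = 5 + -40*i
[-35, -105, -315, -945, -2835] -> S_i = -35*3^i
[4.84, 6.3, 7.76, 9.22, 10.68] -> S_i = 4.84 + 1.46*i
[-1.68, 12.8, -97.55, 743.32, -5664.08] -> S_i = -1.68*(-7.62)^i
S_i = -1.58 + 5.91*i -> [-1.58, 4.33, 10.24, 16.15, 22.06]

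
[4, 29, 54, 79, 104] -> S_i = 4 + 25*i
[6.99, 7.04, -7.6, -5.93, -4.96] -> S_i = Random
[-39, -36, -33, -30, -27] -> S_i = -39 + 3*i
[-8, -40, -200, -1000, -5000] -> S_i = -8*5^i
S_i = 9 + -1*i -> [9, 8, 7, 6, 5]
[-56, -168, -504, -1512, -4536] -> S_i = -56*3^i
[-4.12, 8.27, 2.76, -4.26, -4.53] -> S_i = Random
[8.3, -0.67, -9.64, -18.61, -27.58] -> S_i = 8.30 + -8.97*i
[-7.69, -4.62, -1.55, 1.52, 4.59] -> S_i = -7.69 + 3.07*i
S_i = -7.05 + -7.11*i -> [-7.05, -14.16, -21.27, -28.38, -35.49]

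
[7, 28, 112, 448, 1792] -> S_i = 7*4^i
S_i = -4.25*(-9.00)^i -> [-4.25, 38.25, -344.25, 3098.25, -27884.25]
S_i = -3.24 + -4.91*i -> [-3.24, -8.15, -13.06, -17.97, -22.88]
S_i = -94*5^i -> [-94, -470, -2350, -11750, -58750]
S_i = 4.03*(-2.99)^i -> [4.03, -12.05, 36.03, -107.73, 322.1]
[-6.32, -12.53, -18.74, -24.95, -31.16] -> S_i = -6.32 + -6.21*i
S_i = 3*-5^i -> [3, -15, 75, -375, 1875]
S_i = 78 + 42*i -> [78, 120, 162, 204, 246]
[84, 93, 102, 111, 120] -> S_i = 84 + 9*i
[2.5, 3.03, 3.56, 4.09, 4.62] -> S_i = 2.50 + 0.53*i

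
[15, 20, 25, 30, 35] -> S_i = 15 + 5*i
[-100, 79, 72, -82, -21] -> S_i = Random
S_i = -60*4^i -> [-60, -240, -960, -3840, -15360]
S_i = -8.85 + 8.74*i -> [-8.85, -0.11, 8.63, 17.37, 26.11]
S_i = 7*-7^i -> [7, -49, 343, -2401, 16807]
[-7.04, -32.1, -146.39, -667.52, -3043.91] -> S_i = -7.04*4.56^i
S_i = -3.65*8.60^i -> [-3.65, -31.39, -269.95, -2321.6, -19965.8]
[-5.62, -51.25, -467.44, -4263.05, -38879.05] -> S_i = -5.62*9.12^i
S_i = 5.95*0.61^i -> [5.95, 3.63, 2.21, 1.35, 0.82]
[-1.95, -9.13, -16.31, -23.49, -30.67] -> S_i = -1.95 + -7.18*i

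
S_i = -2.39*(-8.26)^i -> [-2.39, 19.74, -163.06, 1346.91, -11125.46]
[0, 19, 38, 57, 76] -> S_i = 0 + 19*i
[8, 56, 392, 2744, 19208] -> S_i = 8*7^i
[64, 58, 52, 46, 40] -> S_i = 64 + -6*i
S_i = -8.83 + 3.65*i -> [-8.83, -5.18, -1.53, 2.12, 5.77]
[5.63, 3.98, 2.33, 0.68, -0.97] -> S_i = 5.63 + -1.65*i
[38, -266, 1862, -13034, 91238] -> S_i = 38*-7^i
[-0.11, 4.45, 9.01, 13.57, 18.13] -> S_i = -0.11 + 4.56*i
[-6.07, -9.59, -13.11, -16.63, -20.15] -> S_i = -6.07 + -3.52*i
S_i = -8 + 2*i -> [-8, -6, -4, -2, 0]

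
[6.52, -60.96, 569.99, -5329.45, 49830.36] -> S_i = 6.52*(-9.35)^i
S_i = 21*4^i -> [21, 84, 336, 1344, 5376]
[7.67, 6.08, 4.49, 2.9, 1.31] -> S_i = 7.67 + -1.59*i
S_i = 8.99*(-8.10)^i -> [8.99, -72.82, 589.83, -4777.65, 38699.0]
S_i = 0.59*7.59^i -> [0.59, 4.48, 33.99, 257.97, 1958.03]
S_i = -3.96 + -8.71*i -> [-3.96, -12.67, -21.38, -30.09, -38.8]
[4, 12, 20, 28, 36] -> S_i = 4 + 8*i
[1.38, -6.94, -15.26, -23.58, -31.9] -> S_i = 1.38 + -8.32*i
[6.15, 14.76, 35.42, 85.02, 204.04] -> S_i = 6.15*2.40^i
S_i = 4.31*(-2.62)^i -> [4.31, -11.29, 29.59, -77.51, 203.09]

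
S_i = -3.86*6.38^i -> [-3.86, -24.63, -157.12, -1002.42, -6395.43]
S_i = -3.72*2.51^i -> [-3.72, -9.34, -23.44, -58.83, -147.65]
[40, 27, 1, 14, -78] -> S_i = Random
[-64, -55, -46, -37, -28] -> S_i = -64 + 9*i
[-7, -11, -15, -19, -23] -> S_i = -7 + -4*i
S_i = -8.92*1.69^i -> [-8.92, -15.07, -25.48, -43.06, -72.76]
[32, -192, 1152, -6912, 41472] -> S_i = 32*-6^i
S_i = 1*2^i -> [1, 2, 4, 8, 16]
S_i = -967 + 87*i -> [-967, -880, -793, -706, -619]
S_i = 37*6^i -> [37, 222, 1332, 7992, 47952]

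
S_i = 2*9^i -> [2, 18, 162, 1458, 13122]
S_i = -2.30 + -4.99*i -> [-2.3, -7.29, -12.28, -17.27, -22.26]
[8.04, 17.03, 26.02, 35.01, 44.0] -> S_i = 8.04 + 8.99*i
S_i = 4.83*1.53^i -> [4.83, 7.39, 11.31, 17.3, 26.47]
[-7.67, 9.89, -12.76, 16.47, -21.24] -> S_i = -7.67*(-1.29)^i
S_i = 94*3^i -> [94, 282, 846, 2538, 7614]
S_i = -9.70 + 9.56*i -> [-9.7, -0.14, 9.42, 18.98, 28.54]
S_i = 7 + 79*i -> [7, 86, 165, 244, 323]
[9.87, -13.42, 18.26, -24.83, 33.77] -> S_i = 9.87*(-1.36)^i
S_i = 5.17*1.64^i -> [5.17, 8.48, 13.91, 22.8, 37.4]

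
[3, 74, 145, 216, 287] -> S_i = 3 + 71*i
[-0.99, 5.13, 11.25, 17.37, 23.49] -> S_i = -0.99 + 6.12*i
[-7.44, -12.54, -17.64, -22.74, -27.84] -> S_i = -7.44 + -5.10*i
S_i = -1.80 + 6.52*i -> [-1.8, 4.72, 11.24, 17.76, 24.28]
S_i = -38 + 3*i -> [-38, -35, -32, -29, -26]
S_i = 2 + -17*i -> [2, -15, -32, -49, -66]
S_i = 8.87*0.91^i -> [8.87, 8.07, 7.35, 6.68, 6.08]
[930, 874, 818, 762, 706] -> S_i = 930 + -56*i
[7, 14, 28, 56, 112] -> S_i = 7*2^i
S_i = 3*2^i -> [3, 6, 12, 24, 48]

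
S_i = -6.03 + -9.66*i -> [-6.03, -15.69, -25.35, -35.01, -44.67]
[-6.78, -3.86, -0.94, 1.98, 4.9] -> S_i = -6.78 + 2.92*i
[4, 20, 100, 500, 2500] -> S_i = 4*5^i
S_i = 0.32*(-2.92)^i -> [0.32, -0.93, 2.73, -7.97, 23.26]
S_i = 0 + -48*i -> [0, -48, -96, -144, -192]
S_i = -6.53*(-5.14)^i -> [-6.53, 33.56, -172.52, 886.75, -4557.91]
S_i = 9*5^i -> [9, 45, 225, 1125, 5625]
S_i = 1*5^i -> [1, 5, 25, 125, 625]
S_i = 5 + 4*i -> [5, 9, 13, 17, 21]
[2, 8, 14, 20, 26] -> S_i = 2 + 6*i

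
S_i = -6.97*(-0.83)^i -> [-6.97, 5.79, -4.8, 3.99, -3.31]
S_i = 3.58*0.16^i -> [3.58, 0.57, 0.09, 0.01, 0.0]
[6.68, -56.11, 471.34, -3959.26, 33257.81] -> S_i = 6.68*(-8.40)^i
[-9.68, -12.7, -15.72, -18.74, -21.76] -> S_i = -9.68 + -3.02*i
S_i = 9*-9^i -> [9, -81, 729, -6561, 59049]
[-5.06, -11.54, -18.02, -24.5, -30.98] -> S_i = -5.06 + -6.48*i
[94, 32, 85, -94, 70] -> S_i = Random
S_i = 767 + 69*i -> [767, 836, 905, 974, 1043]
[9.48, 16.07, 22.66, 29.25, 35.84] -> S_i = 9.48 + 6.59*i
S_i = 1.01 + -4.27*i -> [1.01, -3.26, -7.53, -11.8, -16.07]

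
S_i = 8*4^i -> [8, 32, 128, 512, 2048]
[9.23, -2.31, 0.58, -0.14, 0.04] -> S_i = 9.23*(-0.25)^i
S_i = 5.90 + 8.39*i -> [5.9, 14.29, 22.68, 31.07, 39.46]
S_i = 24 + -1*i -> [24, 23, 22, 21, 20]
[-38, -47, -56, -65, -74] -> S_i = -38 + -9*i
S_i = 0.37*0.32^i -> [0.37, 0.12, 0.04, 0.01, 0.0]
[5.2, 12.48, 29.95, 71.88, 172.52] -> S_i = 5.20*2.40^i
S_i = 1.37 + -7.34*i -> [1.37, -5.97, -13.31, -20.65, -27.99]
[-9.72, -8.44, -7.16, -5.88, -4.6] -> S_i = -9.72 + 1.28*i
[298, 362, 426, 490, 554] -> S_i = 298 + 64*i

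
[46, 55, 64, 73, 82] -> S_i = 46 + 9*i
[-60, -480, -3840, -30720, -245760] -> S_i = -60*8^i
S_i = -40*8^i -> [-40, -320, -2560, -20480, -163840]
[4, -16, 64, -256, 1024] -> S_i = 4*-4^i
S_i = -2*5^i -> [-2, -10, -50, -250, -1250]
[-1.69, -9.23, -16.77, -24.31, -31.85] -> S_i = -1.69 + -7.54*i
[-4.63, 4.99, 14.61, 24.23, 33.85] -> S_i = -4.63 + 9.62*i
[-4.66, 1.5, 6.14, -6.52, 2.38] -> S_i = Random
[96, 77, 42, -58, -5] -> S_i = Random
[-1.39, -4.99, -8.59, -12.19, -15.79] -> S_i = -1.39 + -3.60*i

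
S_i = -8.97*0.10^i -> [-8.97, -0.9, -0.09, -0.01, -0.0]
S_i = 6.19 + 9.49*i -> [6.19, 15.68, 25.17, 34.66, 44.15]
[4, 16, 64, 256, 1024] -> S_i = 4*4^i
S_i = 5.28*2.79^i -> [5.28, 14.73, 41.1, 114.67, 319.93]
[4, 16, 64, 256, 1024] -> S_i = 4*4^i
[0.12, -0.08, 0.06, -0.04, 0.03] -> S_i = 0.12*(-0.70)^i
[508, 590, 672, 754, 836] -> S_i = 508 + 82*i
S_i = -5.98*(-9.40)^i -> [-5.98, 56.21, -528.39, 4966.89, -46688.79]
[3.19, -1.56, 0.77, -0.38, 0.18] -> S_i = 3.19*(-0.49)^i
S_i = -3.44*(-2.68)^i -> [-3.44, 9.22, -24.71, 66.22, -177.46]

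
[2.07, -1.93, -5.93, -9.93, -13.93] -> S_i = 2.07 + -4.00*i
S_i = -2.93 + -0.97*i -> [-2.93, -3.9, -4.87, -5.84, -6.81]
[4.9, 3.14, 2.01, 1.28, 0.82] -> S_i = 4.90*0.64^i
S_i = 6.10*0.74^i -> [6.1, 4.51, 3.34, 2.47, 1.83]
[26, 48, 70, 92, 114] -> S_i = 26 + 22*i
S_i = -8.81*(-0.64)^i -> [-8.81, 5.64, -3.61, 2.31, -1.48]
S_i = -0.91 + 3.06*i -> [-0.91, 2.15, 5.21, 8.27, 11.33]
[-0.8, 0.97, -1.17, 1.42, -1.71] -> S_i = -0.80*(-1.21)^i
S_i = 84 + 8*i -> [84, 92, 100, 108, 116]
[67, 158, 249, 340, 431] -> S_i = 67 + 91*i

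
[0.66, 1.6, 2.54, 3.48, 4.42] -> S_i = 0.66 + 0.94*i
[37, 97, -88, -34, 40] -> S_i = Random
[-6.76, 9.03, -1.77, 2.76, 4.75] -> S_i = Random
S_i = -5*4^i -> [-5, -20, -80, -320, -1280]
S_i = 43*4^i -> [43, 172, 688, 2752, 11008]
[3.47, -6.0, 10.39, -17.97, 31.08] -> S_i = 3.47*(-1.73)^i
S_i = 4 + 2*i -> [4, 6, 8, 10, 12]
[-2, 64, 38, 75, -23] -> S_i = Random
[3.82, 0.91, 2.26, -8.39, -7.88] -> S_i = Random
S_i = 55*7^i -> [55, 385, 2695, 18865, 132055]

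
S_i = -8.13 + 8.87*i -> [-8.13, 0.74, 9.61, 18.48, 27.35]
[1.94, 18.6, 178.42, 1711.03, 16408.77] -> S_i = 1.94*9.59^i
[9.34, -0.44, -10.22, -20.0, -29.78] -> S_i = 9.34 + -9.78*i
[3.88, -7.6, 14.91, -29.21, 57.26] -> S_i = 3.88*(-1.96)^i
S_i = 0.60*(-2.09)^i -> [0.6, -1.25, 2.62, -5.48, 11.45]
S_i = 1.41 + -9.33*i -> [1.41, -7.92, -17.25, -26.58, -35.91]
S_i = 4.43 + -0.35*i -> [4.43, 4.08, 3.73, 3.38, 3.03]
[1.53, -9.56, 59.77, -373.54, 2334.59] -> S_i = 1.53*(-6.25)^i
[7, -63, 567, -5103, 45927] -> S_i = 7*-9^i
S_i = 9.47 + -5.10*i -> [9.47, 4.37, -0.73, -5.83, -10.93]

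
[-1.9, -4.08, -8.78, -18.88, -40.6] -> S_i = -1.90*2.15^i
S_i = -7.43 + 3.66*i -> [-7.43, -3.77, -0.11, 3.55, 7.21]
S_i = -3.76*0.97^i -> [-3.76, -3.65, -3.54, -3.43, -3.33]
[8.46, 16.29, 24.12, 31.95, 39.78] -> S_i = 8.46 + 7.83*i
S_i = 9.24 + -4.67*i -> [9.24, 4.57, -0.1, -4.77, -9.44]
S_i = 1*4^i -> [1, 4, 16, 64, 256]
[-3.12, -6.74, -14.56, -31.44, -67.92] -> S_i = -3.12*2.16^i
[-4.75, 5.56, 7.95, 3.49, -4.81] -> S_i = Random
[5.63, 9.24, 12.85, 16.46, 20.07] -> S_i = 5.63 + 3.61*i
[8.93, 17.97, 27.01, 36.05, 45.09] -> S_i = 8.93 + 9.04*i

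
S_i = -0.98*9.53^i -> [-0.98, -9.34, -89.0, -848.21, -8083.47]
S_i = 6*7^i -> [6, 42, 294, 2058, 14406]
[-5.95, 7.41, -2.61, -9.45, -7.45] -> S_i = Random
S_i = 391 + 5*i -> [391, 396, 401, 406, 411]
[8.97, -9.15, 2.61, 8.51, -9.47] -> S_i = Random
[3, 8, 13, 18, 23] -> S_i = 3 + 5*i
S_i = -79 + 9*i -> [-79, -70, -61, -52, -43]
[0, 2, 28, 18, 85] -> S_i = Random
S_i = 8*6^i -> [8, 48, 288, 1728, 10368]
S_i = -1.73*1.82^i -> [-1.73, -3.15, -5.73, -10.43, -18.98]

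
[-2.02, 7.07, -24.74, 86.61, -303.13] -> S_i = -2.02*(-3.50)^i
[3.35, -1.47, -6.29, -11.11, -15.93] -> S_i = 3.35 + -4.82*i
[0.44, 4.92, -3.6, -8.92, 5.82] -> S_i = Random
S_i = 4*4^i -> [4, 16, 64, 256, 1024]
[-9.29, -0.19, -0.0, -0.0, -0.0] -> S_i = -9.29*0.02^i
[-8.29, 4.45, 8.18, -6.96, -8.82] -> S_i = Random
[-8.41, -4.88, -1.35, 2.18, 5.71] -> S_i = -8.41 + 3.53*i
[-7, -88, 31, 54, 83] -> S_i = Random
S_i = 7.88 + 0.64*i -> [7.88, 8.52, 9.16, 9.8, 10.44]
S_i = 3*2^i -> [3, 6, 12, 24, 48]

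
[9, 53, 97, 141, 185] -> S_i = 9 + 44*i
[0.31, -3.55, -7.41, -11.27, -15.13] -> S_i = 0.31 + -3.86*i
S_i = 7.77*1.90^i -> [7.77, 14.76, 28.05, 53.29, 101.26]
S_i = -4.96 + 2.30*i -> [-4.96, -2.66, -0.36, 1.94, 4.24]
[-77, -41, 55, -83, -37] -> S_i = Random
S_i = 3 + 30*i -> [3, 33, 63, 93, 123]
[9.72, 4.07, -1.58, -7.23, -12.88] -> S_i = 9.72 + -5.65*i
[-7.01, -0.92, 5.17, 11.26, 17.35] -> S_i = -7.01 + 6.09*i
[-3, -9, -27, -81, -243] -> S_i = -3*3^i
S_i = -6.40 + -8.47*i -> [-6.4, -14.87, -23.34, -31.81, -40.28]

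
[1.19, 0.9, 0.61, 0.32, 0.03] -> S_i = 1.19 + -0.29*i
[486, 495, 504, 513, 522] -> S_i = 486 + 9*i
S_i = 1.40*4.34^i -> [1.4, 6.08, 26.37, 114.45, 496.69]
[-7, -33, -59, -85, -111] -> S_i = -7 + -26*i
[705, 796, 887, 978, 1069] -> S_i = 705 + 91*i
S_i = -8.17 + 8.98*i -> [-8.17, 0.81, 9.79, 18.77, 27.75]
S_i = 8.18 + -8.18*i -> [8.18, 0.0, -8.18, -16.36, -24.54]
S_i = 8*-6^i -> [8, -48, 288, -1728, 10368]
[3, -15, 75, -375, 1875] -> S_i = 3*-5^i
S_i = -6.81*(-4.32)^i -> [-6.81, 29.42, -127.09, 549.03, -2371.82]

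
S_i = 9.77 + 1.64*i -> [9.77, 11.41, 13.05, 14.69, 16.33]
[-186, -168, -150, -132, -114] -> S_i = -186 + 18*i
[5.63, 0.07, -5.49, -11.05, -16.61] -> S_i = 5.63 + -5.56*i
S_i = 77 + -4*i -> [77, 73, 69, 65, 61]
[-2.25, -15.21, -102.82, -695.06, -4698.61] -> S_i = -2.25*6.76^i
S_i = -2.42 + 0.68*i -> [-2.42, -1.74, -1.06, -0.38, 0.3]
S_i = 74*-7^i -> [74, -518, 3626, -25382, 177674]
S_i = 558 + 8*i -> [558, 566, 574, 582, 590]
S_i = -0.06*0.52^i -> [-0.06, -0.03, -0.02, -0.01, -0.0]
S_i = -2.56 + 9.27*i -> [-2.56, 6.71, 15.98, 25.25, 34.52]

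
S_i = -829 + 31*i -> [-829, -798, -767, -736, -705]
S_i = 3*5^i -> [3, 15, 75, 375, 1875]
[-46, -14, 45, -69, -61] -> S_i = Random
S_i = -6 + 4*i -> [-6, -2, 2, 6, 10]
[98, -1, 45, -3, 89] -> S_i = Random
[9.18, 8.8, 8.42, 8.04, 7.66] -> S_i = 9.18 + -0.38*i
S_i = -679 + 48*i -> [-679, -631, -583, -535, -487]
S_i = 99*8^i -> [99, 792, 6336, 50688, 405504]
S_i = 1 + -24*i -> [1, -23, -47, -71, -95]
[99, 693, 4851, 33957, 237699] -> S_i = 99*7^i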